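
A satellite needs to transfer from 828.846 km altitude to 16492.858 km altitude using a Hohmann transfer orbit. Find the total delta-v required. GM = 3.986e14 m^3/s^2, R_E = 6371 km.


r1 = 7199.8460 km = 7.199846e+06 m
r2 = 22863.8580 km = 2.2863858e+07 m
dv1 = sqrt(mu/r1)*(sqrt(2*r2/(r1+r2)) - 1) = 1735.8837 m/s
dv2 = sqrt(mu/r2)*(1 - sqrt(2*r1/(r1+r2))) = 1285.6830 m/s
total dv = |dv1| + |dv2| = 1735.8837 + 1285.6830 = 3021.5667 m/s = 3.0216 km/s

3.0216 km/s


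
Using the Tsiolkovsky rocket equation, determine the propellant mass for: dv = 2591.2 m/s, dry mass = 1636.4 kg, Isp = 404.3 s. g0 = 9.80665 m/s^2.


ve = Isp * g0 = 404.3 * 9.80665 = 3964.828595 m/s
mass ratio = exp(dv/ve) = exp(2591.2/3964.828595) = 1.92234643
m_prop = m_dry * (mr - 1) = 1636.4 * (1.92234643 - 1)
m_prop = 1509.3277 kg

1509.3277 kg


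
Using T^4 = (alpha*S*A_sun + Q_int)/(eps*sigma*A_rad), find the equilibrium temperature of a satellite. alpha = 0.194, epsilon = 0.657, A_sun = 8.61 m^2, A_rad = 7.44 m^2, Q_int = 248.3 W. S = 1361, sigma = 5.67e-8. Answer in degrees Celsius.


Numerator = alpha*S*A_sun + Q_int = 0.194*1361*8.61 + 248.3 = 2521.6327 W
Denominator = eps*sigma*A_rad = 0.657*5.67e-8*7.44 = 2.7715414e-07 W/K^4
T^4 = 9.0983046e+09 K^4
T = 308.8447 K = 35.6947 C

35.6947 degrees Celsius


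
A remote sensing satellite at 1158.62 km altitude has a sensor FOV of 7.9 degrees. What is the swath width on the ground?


FOV = 7.9 deg = 0.137881 rad
swath = 2 * alt * tan(FOV/2) = 2 * 1158.62 * tan(0.06894051)
swath = 2 * 1158.62 * 0.06904993
swath = 160.0053 km

160.0053 km


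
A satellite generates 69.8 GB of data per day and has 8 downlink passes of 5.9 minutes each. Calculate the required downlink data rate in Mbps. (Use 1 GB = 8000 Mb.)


total contact time = 8 * 5.9 * 60 = 2832.0000 s
data = 69.8 GB = 558400.0000 Mb
rate = 558400.0000 / 2832.0000 = 197.1751 Mbps

197.1751 Mbps


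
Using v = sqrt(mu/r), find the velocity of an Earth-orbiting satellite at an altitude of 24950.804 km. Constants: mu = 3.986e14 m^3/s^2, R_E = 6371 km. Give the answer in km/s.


r = R_E + alt = 6371.0 + 24950.804 = 31321.8040 km = 3.1321804e+07 m
v = sqrt(mu/r) = sqrt(3.986e14 / 3.1321804e+07) = 3567.3462 m/s = 3.5673 km/s

3.5673 km/s


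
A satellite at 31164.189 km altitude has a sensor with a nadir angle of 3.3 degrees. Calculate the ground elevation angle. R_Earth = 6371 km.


r = R_E + alt = 37535.1890 km
Law of sines in the satellite / Earth-center / ground-point triangle:
  sin(nadir)/R_E = sin(90 + el)/r  =>  cos(el) = (r/R_E)*sin(nadir)
cos(el) = (37535.1890 / 6371.0000) * sin(3.3 deg) = 0.3391425
el = arccos(0.3391425) = 70.1754 deg
(Earth-central angle = 90 - nadir - el = 16.5246 deg)

70.1754 degrees


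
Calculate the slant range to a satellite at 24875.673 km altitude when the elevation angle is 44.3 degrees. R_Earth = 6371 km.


h = 24875.673 km, el = 44.3 deg
d = -R_E*sin(el) + sqrt((R_E*sin(el))^2 + 2*R_E*h + h^2)
d = -6371.0000*sin(0.7731809) + sqrt((6371.0000*0.6984153)^2 + 2*6371.0000*24875.673 + 24875.673^2)
d = 26462.5929 km

26462.5929 km


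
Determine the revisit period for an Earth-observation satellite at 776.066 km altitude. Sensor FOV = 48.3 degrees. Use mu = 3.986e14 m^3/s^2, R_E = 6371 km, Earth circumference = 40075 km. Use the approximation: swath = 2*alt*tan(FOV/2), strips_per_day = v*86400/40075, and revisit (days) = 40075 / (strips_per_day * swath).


swath = 2*776.066*tan(0.421497) = 695.9284 km
v = sqrt(mu/r) = 7468.0076 m/s = 7.4680 km/s
strips/day = v*86400/40075 = 7.4680*86400/40075 = 16.1007
coverage/day = strips * swath = 16.1007 * 695.9284 = 11204.9389 km
revisit = 40075 / 11204.9389 = 3.5765 days

3.5765 days


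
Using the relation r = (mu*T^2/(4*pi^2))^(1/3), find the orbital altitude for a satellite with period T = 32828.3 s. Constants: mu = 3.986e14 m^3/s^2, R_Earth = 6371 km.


T = 32828.3 s
r = (mu*T^2/(4*pi^2))^(1/3) = (3.986e14 * 32828.3^2 / (4*pi^2))^(1/3)
r = 2.2159406e+07 m = 22159.4060 km
alt = r - R_E = 22159.4060 - 6371 = 15788.4060 km

15788.4060 km


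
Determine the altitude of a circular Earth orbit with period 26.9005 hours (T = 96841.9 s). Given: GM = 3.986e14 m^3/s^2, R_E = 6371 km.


T = 96841.9 s
r = (mu*T^2/(4*pi^2))^(1/3) = (3.986e14 * 96841.9^2 / (4*pi^2))^(1/3)
r = 4.5579342e+07 m = 45579.3422 km
alt = r - R_E = 45579.3422 - 6371 = 39208.3422 km

39208.3422 km


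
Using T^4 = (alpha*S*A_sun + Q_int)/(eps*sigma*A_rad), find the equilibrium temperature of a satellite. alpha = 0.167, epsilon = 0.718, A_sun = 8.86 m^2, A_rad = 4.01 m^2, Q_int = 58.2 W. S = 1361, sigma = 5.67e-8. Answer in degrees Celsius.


Numerator = alpha*S*A_sun + Q_int = 0.167*1361*8.86 + 58.2 = 2071.9628 W
Denominator = eps*sigma*A_rad = 0.718*5.67e-8*4.01 = 1.6324951e-07 W/K^4
T^4 = 1.2692001e+10 K^4
T = 335.6468 K = 62.4968 C

62.4968 degrees Celsius


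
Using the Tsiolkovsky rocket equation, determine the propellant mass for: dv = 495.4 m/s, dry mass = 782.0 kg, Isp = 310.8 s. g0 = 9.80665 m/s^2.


ve = Isp * g0 = 310.8 * 9.80665 = 3047.906820 m/s
mass ratio = exp(dv/ve) = exp(495.4/3047.906820) = 1.17649276
m_prop = m_dry * (mr - 1) = 782.0 * (1.17649276 - 1)
m_prop = 138.0173 kg

138.0173 kg


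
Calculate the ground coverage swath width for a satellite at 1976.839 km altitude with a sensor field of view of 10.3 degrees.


FOV = 10.3 deg = 0.1797689 rad
swath = 2 * alt * tan(FOV/2) = 2 * 1976.839 * tan(0.08988446)
swath = 2 * 1976.839 * 0.09012731
swath = 356.3343 km

356.3343 km


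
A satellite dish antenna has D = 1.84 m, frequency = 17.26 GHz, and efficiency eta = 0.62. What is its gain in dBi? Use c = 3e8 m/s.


lambda = c/f = 3e8 / 1.726e+10 = 0.01738123 m
G = eta*(pi*D/lambda)^2 = 0.62*(pi*1.84/0.01738123)^2
G = 68575.0534 (linear)
G = 10*log10(68575.0534) = 48.3617 dBi

48.3617 dBi


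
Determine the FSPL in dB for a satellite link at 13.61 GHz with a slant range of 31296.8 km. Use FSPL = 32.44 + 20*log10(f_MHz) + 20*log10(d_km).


f = 13.61 GHz = 13610.0000 MHz
d = 31296.8 km
FSPL = 32.44 + 20*log10(13610.0000) + 20*log10(31296.8)
FSPL = 32.44 + 82.6772 + 89.9100
FSPL = 205.0272 dB

205.0272 dB


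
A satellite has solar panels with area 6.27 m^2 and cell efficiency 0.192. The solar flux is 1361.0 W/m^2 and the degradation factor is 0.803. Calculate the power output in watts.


P = area * eta * S * degradation
P = 6.27 * 0.192 * 1361.0 * 0.803
P = 1315.6563 W

1315.6563 W


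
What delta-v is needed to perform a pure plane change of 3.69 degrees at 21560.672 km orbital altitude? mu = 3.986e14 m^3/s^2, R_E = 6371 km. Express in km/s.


r = 27931.6720 km = 2.7931672e+07 m
V = sqrt(mu/r) = 3777.6366 m/s
di = 3.69 deg = 0.06440265 rad
dV = 2*V*sin(di/2) = 2*3777.6366*sin(0.03220132)
dV = 243.2478 m/s = 0.2432478 km/s

0.2432 km/s


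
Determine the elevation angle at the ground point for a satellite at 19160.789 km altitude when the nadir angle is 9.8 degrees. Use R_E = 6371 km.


r = R_E + alt = 25531.7890 km
Law of sines in the satellite / Earth-center / ground-point triangle:
  sin(nadir)/R_E = sin(90 + el)/r  =>  cos(el) = (r/R_E)*sin(nadir)
cos(el) = (25531.7890 / 6371.0000) * sin(9.8 deg) = 0.6821147
el = arccos(0.6821147) = 46.9909 deg
(Earth-central angle = 90 - nadir - el = 33.2091 deg)

46.9909 degrees


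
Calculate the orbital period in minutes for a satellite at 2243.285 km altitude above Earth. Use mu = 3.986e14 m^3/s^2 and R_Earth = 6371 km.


r = 8614.2850 km = 8.614285e+06 m
T = 2*pi*sqrt(r^3/mu) = 2*pi*sqrt(6.3923082e+20 / 3.986e14)
T = 7956.8299 s = 132.6138 min

132.6138 minutes


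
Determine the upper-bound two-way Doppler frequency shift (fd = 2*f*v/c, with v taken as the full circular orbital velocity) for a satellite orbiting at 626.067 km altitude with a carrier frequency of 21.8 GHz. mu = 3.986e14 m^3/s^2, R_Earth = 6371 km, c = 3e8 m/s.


r = 6.997067e+06 m
v = sqrt(mu/r) = 7547.6305 m/s (worst-case radial velocity)
f = 21.8 GHz = 2.18e+10 Hz
fd = 2*f*v/c = 2*2.18e+10*7547.6305/3.0e+08
fd = 1.0969223e+06 Hz

1.0969e+06 Hz


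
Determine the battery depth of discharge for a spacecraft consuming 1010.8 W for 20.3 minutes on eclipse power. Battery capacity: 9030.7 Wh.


E_used = P * t / 60 = 1010.8 * 20.3 / 60 = 341.9873 Wh
DOD = E_used / E_total * 100 = 341.9873 / 9030.7 * 100
DOD = 3.7869 %

3.7869 %


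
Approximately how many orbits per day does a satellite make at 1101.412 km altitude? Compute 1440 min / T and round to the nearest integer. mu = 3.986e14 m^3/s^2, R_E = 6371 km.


r = 7.472412e+06 m
T = 2*pi*sqrt(r^3/mu) = 6428.3932 s = 107.1399 min
revs/day = 1440 / 107.1399 = 13.4404
Rounded: 13 revolutions per day

13 revolutions per day


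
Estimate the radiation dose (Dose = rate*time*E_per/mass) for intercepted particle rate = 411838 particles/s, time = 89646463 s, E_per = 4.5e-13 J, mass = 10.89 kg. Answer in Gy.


Total energy deposited = rate * time * E_per
  = 411838 * 89646463 * 4.5e-13 = 16.6139 J
Dose = E_total / mass = 16.6139 / 10.89
Dose = 1.5256 Gy

1.5256 Gy


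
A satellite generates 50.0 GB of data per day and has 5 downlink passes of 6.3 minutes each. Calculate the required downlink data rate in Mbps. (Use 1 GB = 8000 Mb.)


total contact time = 5 * 6.3 * 60 = 1890.0000 s
data = 50.0 GB = 400000.0000 Mb
rate = 400000.0000 / 1890.0000 = 211.6402 Mbps

211.6402 Mbps


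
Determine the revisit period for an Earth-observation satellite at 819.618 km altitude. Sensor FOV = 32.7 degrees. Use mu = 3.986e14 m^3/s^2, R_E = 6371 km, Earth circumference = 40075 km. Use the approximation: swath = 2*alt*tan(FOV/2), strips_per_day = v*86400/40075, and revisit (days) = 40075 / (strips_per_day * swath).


swath = 2*819.618*tan(0.2853613) = 480.8994 km
v = sqrt(mu/r) = 7445.3572 m/s = 7.4454 km/s
strips/day = v*86400/40075 = 7.4454*86400/40075 = 16.0519
coverage/day = strips * swath = 16.0519 * 480.8994 = 7719.3363 km
revisit = 40075 / 7719.3363 = 5.1915 days

5.1915 days


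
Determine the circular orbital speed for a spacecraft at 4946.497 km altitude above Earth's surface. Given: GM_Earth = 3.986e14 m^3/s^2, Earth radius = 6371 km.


r = R_E + alt = 6371.0 + 4946.497 = 11317.4970 km = 1.1317497e+07 m
v = sqrt(mu/r) = sqrt(3.986e14 / 1.1317497e+07) = 5934.6273 m/s = 5.9346 km/s

5.9346 km/s


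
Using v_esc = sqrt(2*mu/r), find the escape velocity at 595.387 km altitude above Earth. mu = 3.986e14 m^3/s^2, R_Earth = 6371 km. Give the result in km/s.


r = 6371.0 + 595.387 = 6966.3870 km = 6.966387e+06 m
v_esc = sqrt(2*mu/r) = sqrt(2*3.986e14 / 6.966387e+06)
v_esc = 10697.4397 m/s = 10.6974 km/s

10.6974 km/s


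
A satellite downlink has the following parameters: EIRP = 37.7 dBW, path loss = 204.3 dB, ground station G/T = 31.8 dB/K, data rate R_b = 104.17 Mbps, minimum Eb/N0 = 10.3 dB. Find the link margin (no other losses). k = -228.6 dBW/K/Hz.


C/N0 = EIRP - FSPL + G/T - k = 37.7 - 204.3 + 31.8 - (-228.6)
C/N0 = 93.8000 dB-Hz
R_b = 104.17 Mbps = 1.0417e+08 bps -> 10*log10(R_b) = 80.1774 dB-Hz
Eb/N0 = C/N0 - 10*log10(R_b) = 93.8000 - 80.1774 = 13.6226 dB
Margin = Eb/N0 - Eb/N0_req = 13.6226 - 10.3 = 3.3226 dB (link closes)

3.3226 dB


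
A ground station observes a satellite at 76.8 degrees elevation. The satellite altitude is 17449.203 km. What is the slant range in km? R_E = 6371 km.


h = 17449.203 km, el = 76.8 deg
d = -R_E*sin(el) + sqrt((R_E*sin(el))^2 + 2*R_E*h + h^2)
d = -6371.0000*sin(1.3404) + sqrt((6371.0000*0.9735789)^2 + 2*6371.0000*17449.203 + 17449.203^2)
d = 17573.0635 km

17573.0635 km


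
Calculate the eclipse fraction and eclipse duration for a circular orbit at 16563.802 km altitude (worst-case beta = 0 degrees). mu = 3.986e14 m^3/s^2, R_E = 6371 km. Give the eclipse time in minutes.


r = 22934.8020 km
T = 576.1061 min
Eclipse fraction = arcsin(R_E/r)/pi = arcsin(6371.0000/22934.8020)/pi
= arcsin(0.2777874)/pi = 0.08960109
Eclipse duration = 0.08960109 * 576.1061 = 51.6197 min

51.6197 minutes


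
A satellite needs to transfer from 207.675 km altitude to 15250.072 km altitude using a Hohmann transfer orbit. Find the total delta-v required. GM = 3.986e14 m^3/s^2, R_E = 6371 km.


r1 = 6578.6750 km = 6.578675e+06 m
r2 = 21621.0720 km = 2.1621072e+07 m
dv1 = sqrt(mu/r1)*(sqrt(2*r2/(r1+r2)) - 1) = 1855.0266 m/s
dv2 = sqrt(mu/r2)*(1 - sqrt(2*r1/(r1+r2))) = 1360.8215 m/s
total dv = |dv1| + |dv2| = 1855.0266 + 1360.8215 = 3215.8480 m/s = 3.2158 km/s

3.2158 km/s


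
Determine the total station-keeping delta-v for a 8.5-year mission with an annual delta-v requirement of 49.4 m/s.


dV = rate * years = 49.4 * 8.5
dV = 419.9000 m/s

419.9000 m/s


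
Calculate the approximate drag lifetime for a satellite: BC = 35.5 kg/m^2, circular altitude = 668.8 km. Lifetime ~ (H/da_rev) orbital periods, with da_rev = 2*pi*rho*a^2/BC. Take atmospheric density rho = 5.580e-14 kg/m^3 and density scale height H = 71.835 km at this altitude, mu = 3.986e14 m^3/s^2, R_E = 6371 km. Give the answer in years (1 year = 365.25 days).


a = R_E + alt = 7039.8000 km = 7.0398e+06 m
da_rev = 2*pi*rho*a^2/BC = 2*pi*5.580e-14*(7.0398e+06)^2/35.5 = 0.489447772 m per revolution
N = H/da_rev = 71835.0000 m / 0.489447772 m = 146767.4470 revolutions
P = 2*pi*sqrt(a^3/mu) = 5878.2994 s
lifetime = N*P = 146767.4470 * 5878.2994 = 8.62743e+08 s = 9985.4513 days
years = 9985.4513 / 365.25 = 27.3387 years

27.3387 years


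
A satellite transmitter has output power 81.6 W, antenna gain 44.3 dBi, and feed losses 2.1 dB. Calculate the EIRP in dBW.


Pt = 81.6 W = 19.1169 dBW
EIRP = Pt_dBW + Gt - losses = 19.1169 + 44.3 - 2.1 = 61.3169 dBW

61.3169 dBW


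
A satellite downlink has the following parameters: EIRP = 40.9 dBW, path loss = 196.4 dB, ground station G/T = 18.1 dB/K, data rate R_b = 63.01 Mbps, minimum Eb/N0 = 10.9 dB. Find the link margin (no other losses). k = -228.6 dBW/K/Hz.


C/N0 = EIRP - FSPL + G/T - k = 40.9 - 196.4 + 18.1 - (-228.6)
C/N0 = 91.2000 dB-Hz
R_b = 63.01 Mbps = 6.301e+07 bps -> 10*log10(R_b) = 77.9941 dB-Hz
Eb/N0 = C/N0 - 10*log10(R_b) = 91.2000 - 77.9941 = 13.2059 dB
Margin = Eb/N0 - Eb/N0_req = 13.2059 - 10.9 = 2.3059 dB (link closes)

2.3059 dB


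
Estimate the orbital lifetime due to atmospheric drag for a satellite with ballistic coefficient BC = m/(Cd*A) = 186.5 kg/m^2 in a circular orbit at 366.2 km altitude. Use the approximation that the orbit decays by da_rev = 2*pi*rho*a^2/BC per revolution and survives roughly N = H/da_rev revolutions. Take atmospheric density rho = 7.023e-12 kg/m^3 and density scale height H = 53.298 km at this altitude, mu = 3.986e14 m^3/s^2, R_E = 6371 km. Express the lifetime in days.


a = R_E + alt = 6737.2000 km = 6.7372e+06 m
da_rev = 2*pi*rho*a^2/BC = 2*pi*7.023e-12*(6.7372e+06)^2/186.5 = 10.739463 m per revolution
N = H/da_rev = 53298.0000 m / 10.739463 m = 4962.8178 revolutions
P = 2*pi*sqrt(a^3/mu) = 5503.3912 s
lifetime = N*P = 4962.8178 * 5503.3912 = 2.7312328e+07 s = 316.1149 days

316.1149 days


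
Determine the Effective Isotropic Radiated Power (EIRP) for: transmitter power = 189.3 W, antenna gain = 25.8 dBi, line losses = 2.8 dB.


Pt = 189.3 W = 22.7715 dBW
EIRP = Pt_dBW + Gt - losses = 22.7715 + 25.8 - 2.8 = 45.7715 dBW

45.7715 dBW


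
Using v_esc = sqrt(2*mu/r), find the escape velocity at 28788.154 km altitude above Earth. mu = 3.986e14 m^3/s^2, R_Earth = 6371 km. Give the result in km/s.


r = 6371.0 + 28788.154 = 35159.1540 km = 3.5159154e+07 m
v_esc = sqrt(2*mu/r) = sqrt(2*3.986e14 / 3.5159154e+07)
v_esc = 4761.7264 m/s = 4.7617 km/s

4.7617 km/s


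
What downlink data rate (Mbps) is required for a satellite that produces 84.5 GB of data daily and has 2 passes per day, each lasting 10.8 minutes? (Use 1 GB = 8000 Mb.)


total contact time = 2 * 10.8 * 60 = 1296.0000 s
data = 84.5 GB = 676000.0000 Mb
rate = 676000.0000 / 1296.0000 = 521.6049 Mbps

521.6049 Mbps


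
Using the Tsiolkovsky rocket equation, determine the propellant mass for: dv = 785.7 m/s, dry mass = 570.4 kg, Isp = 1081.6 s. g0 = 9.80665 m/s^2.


ve = Isp * g0 = 1081.6 * 9.80665 = 10606.872640 m/s
mass ratio = exp(dv/ve) = exp(785.7/10606.872640) = 1.07688715
m_prop = m_dry * (mr - 1) = 570.4 * (1.07688715 - 1)
m_prop = 43.8564 kg

43.8564 kg


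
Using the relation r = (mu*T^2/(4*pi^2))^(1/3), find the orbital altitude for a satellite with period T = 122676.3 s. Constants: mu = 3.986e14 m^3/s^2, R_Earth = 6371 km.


T = 122676.3 s
r = (mu*T^2/(4*pi^2))^(1/3) = (3.986e14 * 122676.3^2 / (4*pi^2))^(1/3)
r = 5.3362106e+07 m = 53362.1065 km
alt = r - R_E = 53362.1065 - 6371 = 46991.1065 km

46991.1065 km


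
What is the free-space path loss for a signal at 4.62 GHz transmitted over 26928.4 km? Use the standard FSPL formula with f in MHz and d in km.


f = 4.62 GHz = 4620.0000 MHz
d = 26928.4 km
FSPL = 32.44 + 20*log10(4620.0000) + 20*log10(26928.4)
FSPL = 32.44 + 73.2928 + 88.6042
FSPL = 194.3371 dB

194.3371 dB


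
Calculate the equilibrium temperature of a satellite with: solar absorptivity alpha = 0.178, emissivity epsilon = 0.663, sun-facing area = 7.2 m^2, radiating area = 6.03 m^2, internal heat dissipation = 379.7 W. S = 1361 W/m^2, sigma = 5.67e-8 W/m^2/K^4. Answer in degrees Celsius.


Numerator = alpha*S*A_sun + Q_int = 0.178*1361*7.2 + 379.7 = 2123.9576 W
Denominator = eps*sigma*A_rad = 0.663*5.67e-8*6.03 = 2.2668036e-07 W/K^4
T^4 = 9.369835e+09 K^4
T = 311.1236 K = 37.9736 C

37.9736 degrees Celsius


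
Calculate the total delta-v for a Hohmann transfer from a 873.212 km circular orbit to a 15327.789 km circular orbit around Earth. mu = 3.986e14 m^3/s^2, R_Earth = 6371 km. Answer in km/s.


r1 = 7244.2120 km = 7.244212e+06 m
r2 = 21698.7890 km = 2.1698789e+07 m
dv1 = sqrt(mu/r1)*(sqrt(2*r2/(r1+r2)) - 1) = 1665.3338 m/s
dv2 = sqrt(mu/r2)*(1 - sqrt(2*r1/(r1+r2))) = 1253.5651 m/s
total dv = |dv1| + |dv2| = 1665.3338 + 1253.5651 = 2918.8989 m/s = 2.9189 km/s

2.9189 km/s


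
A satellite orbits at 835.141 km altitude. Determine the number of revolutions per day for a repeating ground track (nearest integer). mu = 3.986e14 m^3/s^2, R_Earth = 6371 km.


r = 7.206141e+06 m
T = 2*pi*sqrt(r^3/mu) = 6087.8698 s = 101.4645 min
revs/day = 1440 / 101.4645 = 14.1922
Rounded: 14 revolutions per day

14 revolutions per day


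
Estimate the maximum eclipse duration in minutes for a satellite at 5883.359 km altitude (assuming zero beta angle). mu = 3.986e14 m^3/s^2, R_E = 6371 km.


r = 12254.3590 km
T = 225.0069 min
Eclipse fraction = arcsin(R_E/r)/pi = arcsin(6371.0000/12254.3590)/pi
= arcsin(0.5198966)/pi = 0.1740295
Eclipse duration = 0.1740295 * 225.0069 = 39.1579 min

39.1579 minutes


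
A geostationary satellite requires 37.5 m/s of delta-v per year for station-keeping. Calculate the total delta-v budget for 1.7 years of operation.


dV = rate * years = 37.5 * 1.7
dV = 63.7500 m/s

63.7500 m/s


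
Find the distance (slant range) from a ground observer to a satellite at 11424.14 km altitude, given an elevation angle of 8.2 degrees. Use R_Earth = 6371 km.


h = 11424.14 km, el = 8.2 deg
d = -R_E*sin(el) + sqrt((R_E*sin(el))^2 + 2*R_E*h + h^2)
d = -6371.0000*sin(0.143117) + sqrt((6371.0000*0.1426289)^2 + 2*6371.0000*11424.14 + 11424.14^2)
d = 15731.7162 km

15731.7162 km


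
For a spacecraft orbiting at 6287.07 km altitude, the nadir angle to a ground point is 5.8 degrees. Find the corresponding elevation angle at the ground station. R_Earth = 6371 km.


r = R_E + alt = 12658.0700 km
Law of sines in the satellite / Earth-center / ground-point triangle:
  sin(nadir)/R_E = sin(90 + el)/r  =>  cos(el) = (r/R_E)*sin(nadir)
cos(el) = (12658.0700 / 6371.0000) * sin(5.8 deg) = 0.2007813
el = arccos(0.2007813) = 78.4173 deg
(Earth-central angle = 90 - nadir - el = 5.7827 deg)

78.4173 degrees


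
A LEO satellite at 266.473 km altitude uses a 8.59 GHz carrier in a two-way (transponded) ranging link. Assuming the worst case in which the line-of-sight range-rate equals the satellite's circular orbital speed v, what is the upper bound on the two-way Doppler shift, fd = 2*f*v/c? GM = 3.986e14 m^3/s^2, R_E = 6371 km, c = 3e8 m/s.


r = 6.637473e+06 m
v = sqrt(mu/r) = 7749.3855 m/s (worst-case radial velocity)
f = 8.59 GHz = 8.59e+09 Hz
fd = 2*f*v/c = 2*8.59e+09*7749.3855/3.0e+08
fd = 443781.4739 Hz

443781.4739 Hz


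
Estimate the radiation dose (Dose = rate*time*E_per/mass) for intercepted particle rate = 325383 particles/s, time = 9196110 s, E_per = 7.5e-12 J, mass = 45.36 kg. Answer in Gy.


Total energy deposited = rate * time * E_per
  = 325383 * 9196110 * 7.5e-12 = 22.4419 J
Dose = E_total / mass = 22.4419 / 45.36
Dose = 0.4947516 Gy

0.4948 Gy


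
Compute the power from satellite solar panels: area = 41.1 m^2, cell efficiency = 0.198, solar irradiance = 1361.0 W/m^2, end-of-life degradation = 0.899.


P = area * eta * S * degradation
P = 41.1 * 0.198 * 1361.0 * 0.899
P = 9956.9157 W

9956.9157 W


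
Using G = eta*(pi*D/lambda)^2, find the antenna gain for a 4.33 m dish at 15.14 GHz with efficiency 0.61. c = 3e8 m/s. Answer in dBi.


lambda = c/f = 3e8 / 1.514e+10 = 0.01981506 m
G = eta*(pi*D/lambda)^2 = 0.61*(pi*4.33/0.01981506)^2
G = 287484.6190 (linear)
G = 10*log10(287484.6190) = 54.5861 dBi

54.5861 dBi


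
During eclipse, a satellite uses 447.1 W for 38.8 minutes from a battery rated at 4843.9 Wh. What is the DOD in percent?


E_used = P * t / 60 = 447.1 * 38.8 / 60 = 289.1247 Wh
DOD = E_used / E_total * 100 = 289.1247 / 4843.9 * 100
DOD = 5.9688 %

5.9688 %


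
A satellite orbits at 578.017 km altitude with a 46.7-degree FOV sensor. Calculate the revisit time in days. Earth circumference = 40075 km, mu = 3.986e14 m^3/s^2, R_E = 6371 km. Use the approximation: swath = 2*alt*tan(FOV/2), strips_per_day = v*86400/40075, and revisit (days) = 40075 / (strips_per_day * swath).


swath = 2*578.017*tan(0.4075344) = 499.0633 km
v = sqrt(mu/r) = 7573.6801 m/s = 7.5737 km/s
strips/day = v*86400/40075 = 7.5737*86400/40075 = 16.3285
coverage/day = strips * swath = 16.3285 * 499.0633 = 8148.9714 km
revisit = 40075 / 8148.9714 = 4.9178 days

4.9178 days


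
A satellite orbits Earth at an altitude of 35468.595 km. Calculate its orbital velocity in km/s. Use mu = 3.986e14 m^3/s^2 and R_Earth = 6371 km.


r = R_E + alt = 6371.0 + 35468.595 = 41839.5950 km = 4.1839595e+07 m
v = sqrt(mu/r) = sqrt(3.986e14 / 4.1839595e+07) = 3086.5613 m/s = 3.0866 km/s

3.0866 km/s


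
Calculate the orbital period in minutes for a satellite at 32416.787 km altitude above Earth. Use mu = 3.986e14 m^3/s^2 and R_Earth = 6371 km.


r = 38787.7870 km = 3.8787787e+07 m
T = 2*pi*sqrt(r^3/mu) = 2*pi*sqrt(5.8355932e+22 / 3.986e14)
T = 76024.5266 s = 1267.0754 min

1267.0754 minutes


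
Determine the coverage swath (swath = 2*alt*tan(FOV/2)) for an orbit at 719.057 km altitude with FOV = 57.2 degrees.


FOV = 57.2 deg = 0.9983283 rad
swath = 2 * alt * tan(FOV/2) = 2 * 719.057 * tan(0.4991642)
swath = 2 * 719.057 * 0.5452177
swath = 784.0852 km

784.0852 km


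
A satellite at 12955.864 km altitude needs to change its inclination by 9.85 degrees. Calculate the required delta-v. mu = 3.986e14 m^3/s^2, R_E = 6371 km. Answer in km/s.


r = 19326.8640 km = 1.9326864e+07 m
V = sqrt(mu/r) = 4541.3811 m/s
di = 9.85 deg = 0.1719149 rad
dV = 2*V*sin(di/2) = 2*4541.3811*sin(0.08595747)
dV = 779.7702 m/s = 0.7797702 km/s

0.7798 km/s


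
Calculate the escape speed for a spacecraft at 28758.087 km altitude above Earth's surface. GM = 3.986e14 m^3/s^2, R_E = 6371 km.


r = 6371.0 + 28758.087 = 35129.0870 km = 3.5129087e+07 m
v_esc = sqrt(2*mu/r) = sqrt(2*3.986e14 / 3.5129087e+07)
v_esc = 4763.7637 m/s = 4.7638 km/s

4.7638 km/s


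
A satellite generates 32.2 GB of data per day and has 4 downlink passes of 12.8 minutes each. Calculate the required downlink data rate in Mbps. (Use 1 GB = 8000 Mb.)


total contact time = 4 * 12.8 * 60 = 3072.0000 s
data = 32.2 GB = 257600.0000 Mb
rate = 257600.0000 / 3072.0000 = 83.8542 Mbps

83.8542 Mbps


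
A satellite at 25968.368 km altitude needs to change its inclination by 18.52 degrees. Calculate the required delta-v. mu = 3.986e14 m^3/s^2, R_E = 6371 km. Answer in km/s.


r = 32339.3680 km = 3.2339368e+07 m
V = sqrt(mu/r) = 3510.7741 m/s
di = 18.52 deg = 0.323235 rad
dV = 2*V*sin(di/2) = 2*3510.7741*sin(0.1616175)
dV = 1129.8712 m/s = 1.1299 km/s

1.1299 km/s


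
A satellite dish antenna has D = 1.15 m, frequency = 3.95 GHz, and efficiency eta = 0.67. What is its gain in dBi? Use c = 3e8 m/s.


lambda = c/f = 3e8 / 3.95e+09 = 0.07594937 m
G = eta*(pi*D/lambda)^2 = 0.67*(pi*1.15/0.07594937)^2
G = 1516.0793 (linear)
G = 10*log10(1516.0793) = 31.8072 dBi

31.8072 dBi


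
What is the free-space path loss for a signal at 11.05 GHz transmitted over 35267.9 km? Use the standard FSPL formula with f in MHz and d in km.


f = 11.05 GHz = 11050.0000 MHz
d = 35267.9 km
FSPL = 32.44 + 20*log10(11050.0000) + 20*log10(35267.9)
FSPL = 32.44 + 80.8672 + 90.9476
FSPL = 204.2548 dB

204.2548 dB


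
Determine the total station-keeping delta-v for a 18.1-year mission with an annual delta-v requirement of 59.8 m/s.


dV = rate * years = 59.8 * 18.1
dV = 1082.3800 m/s

1082.3800 m/s


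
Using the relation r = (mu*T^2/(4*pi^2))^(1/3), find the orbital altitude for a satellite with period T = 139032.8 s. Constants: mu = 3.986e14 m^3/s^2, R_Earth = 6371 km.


T = 139032.8 s
r = (mu*T^2/(4*pi^2))^(1/3) = (3.986e14 * 139032.8^2 / (4*pi^2))^(1/3)
r = 5.8005704e+07 m = 58005.7035 km
alt = r - R_E = 58005.7035 - 6371 = 51634.7035 km

51634.7035 km


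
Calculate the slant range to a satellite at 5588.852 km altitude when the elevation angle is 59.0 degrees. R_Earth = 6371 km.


h = 5588.852 km, el = 59.0 deg
d = -R_E*sin(el) + sqrt((R_E*sin(el))^2 + 2*R_E*h + h^2)
d = -6371.0000*sin(1.0297) + sqrt((6371.0000*0.8571673)^2 + 2*6371.0000*5588.852 + 5588.852^2)
d = 6039.9036 km

6039.9036 km


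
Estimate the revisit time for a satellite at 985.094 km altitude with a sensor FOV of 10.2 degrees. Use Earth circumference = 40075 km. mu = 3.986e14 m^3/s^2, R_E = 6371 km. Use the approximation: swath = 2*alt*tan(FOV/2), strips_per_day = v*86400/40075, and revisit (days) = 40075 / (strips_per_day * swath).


swath = 2*985.094*tan(0.08901179) = 175.8346 km
v = sqrt(mu/r) = 7361.1389 m/s = 7.3611 km/s
strips/day = v*86400/40075 = 7.3611*86400/40075 = 15.8703
coverage/day = strips * swath = 15.8703 * 175.8346 = 2790.5483 km
revisit = 40075 / 2790.5483 = 14.3610 days

14.3610 days


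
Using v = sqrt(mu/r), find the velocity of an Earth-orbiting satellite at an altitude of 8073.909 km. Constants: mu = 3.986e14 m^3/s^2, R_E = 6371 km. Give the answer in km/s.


r = R_E + alt = 6371.0 + 8073.909 = 14444.9090 km = 1.4444909e+07 m
v = sqrt(mu/r) = sqrt(3.986e14 / 1.4444909e+07) = 5253.0465 m/s = 5.2530 km/s

5.2530 km/s


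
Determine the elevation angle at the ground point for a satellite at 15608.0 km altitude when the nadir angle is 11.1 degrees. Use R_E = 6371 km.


r = R_E + alt = 21979.0000 km
Law of sines in the satellite / Earth-center / ground-point triangle:
  sin(nadir)/R_E = sin(90 + el)/r  =>  cos(el) = (r/R_E)*sin(nadir)
cos(el) = (21979.0000 / 6371.0000) * sin(11.1 deg) = 0.6641721
el = arccos(0.6641721) = 48.3812 deg
(Earth-central angle = 90 - nadir - el = 30.5188 deg)

48.3812 degrees


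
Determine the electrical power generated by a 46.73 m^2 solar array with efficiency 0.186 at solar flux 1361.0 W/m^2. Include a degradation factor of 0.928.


P = area * eta * S * degradation
P = 46.73 * 0.186 * 1361.0 * 0.928
P = 10977.7877 W

10977.7877 W


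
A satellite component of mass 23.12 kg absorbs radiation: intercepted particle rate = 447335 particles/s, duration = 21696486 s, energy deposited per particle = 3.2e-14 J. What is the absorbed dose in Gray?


Total energy deposited = rate * time * E_per
  = 447335 * 21696486 * 3.2e-14 = 0.3105791 J
Dose = E_total / mass = 0.3105791 / 23.12
Dose = 0.01343335 Gy

0.0134 Gy


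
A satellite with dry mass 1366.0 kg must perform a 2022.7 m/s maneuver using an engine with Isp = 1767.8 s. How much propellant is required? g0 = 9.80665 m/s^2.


ve = Isp * g0 = 1767.8 * 9.80665 = 17336.195870 m/s
mass ratio = exp(dv/ve) = exp(2022.7/17336.195870) = 1.12375411
m_prop = m_dry * (mr - 1) = 1366.0 * (1.12375411 - 1)
m_prop = 169.0481 kg

169.0481 kg


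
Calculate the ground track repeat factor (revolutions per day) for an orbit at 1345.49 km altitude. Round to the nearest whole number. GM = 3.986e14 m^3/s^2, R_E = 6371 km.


r = 7.71649e+06 m
T = 2*pi*sqrt(r^3/mu) = 6745.9158 s = 112.4319 min
revs/day = 1440 / 112.4319 = 12.8077
Rounded: 13 revolutions per day

13 revolutions per day


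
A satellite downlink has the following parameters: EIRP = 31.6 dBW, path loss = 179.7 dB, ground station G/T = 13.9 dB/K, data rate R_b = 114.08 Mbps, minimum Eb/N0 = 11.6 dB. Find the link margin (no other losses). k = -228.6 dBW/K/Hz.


C/N0 = EIRP - FSPL + G/T - k = 31.6 - 179.7 + 13.9 - (-228.6)
C/N0 = 94.4000 dB-Hz
R_b = 114.08 Mbps = 1.1408e+08 bps -> 10*log10(R_b) = 80.5721 dB-Hz
Eb/N0 = C/N0 - 10*log10(R_b) = 94.4000 - 80.5721 = 13.8279 dB
Margin = Eb/N0 - Eb/N0_req = 13.8279 - 11.6 = 2.2279 dB (link closes)

2.2279 dB


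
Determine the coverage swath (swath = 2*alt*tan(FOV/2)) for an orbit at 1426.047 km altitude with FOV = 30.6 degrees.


FOV = 30.6 deg = 0.5340708 rad
swath = 2 * alt * tan(FOV/2) = 2 * 1426.047 * tan(0.2670354)
swath = 2 * 1426.047 * 0.273569
swath = 780.2446 km

780.2446 km


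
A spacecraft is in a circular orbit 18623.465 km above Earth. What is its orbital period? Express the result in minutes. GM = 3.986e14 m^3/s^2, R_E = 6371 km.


r = 24994.4650 km = 2.4994465e+07 m
T = 2*pi*sqrt(r^3/mu) = 2*pi*sqrt(1.5614624e+22 / 3.986e14)
T = 39325.7477 s = 655.4291 min

655.4291 minutes


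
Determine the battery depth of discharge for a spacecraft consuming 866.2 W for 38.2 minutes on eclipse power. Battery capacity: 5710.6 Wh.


E_used = P * t / 60 = 866.2 * 38.2 / 60 = 551.4807 Wh
DOD = E_used / E_total * 100 = 551.4807 / 5710.6 * 100
DOD = 9.6571 %

9.6571 %


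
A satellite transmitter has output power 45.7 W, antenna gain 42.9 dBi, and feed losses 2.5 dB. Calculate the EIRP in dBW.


Pt = 45.7 W = 16.5992 dBW
EIRP = Pt_dBW + Gt - losses = 16.5992 + 42.9 - 2.5 = 56.9992 dBW

56.9992 dBW


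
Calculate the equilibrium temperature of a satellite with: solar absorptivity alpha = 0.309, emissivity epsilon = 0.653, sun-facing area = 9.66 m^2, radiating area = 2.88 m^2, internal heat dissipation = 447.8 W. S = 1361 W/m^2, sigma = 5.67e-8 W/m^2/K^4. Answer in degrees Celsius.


Numerator = alpha*S*A_sun + Q_int = 0.309*1361*9.66 + 447.8 = 4510.3033 W
Denominator = eps*sigma*A_rad = 0.653*5.67e-8*2.88 = 1.0663229e-07 W/K^4
T^4 = 4.2297726e+10 K^4
T = 453.5021 K = 180.3521 C

180.3521 degrees Celsius


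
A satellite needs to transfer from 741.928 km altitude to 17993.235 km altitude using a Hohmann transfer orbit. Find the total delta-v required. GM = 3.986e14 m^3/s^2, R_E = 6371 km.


r1 = 7112.9280 km = 7.112928e+06 m
r2 = 24364.2350 km = 2.4364235e+07 m
dv1 = sqrt(mu/r1)*(sqrt(2*r2/(r1+r2)) - 1) = 1828.1314 m/s
dv2 = sqrt(mu/r2)*(1 - sqrt(2*r1/(r1+r2))) = 1325.6022 m/s
total dv = |dv1| + |dv2| = 1828.1314 + 1325.6022 = 3153.7336 m/s = 3.1537 km/s

3.1537 km/s


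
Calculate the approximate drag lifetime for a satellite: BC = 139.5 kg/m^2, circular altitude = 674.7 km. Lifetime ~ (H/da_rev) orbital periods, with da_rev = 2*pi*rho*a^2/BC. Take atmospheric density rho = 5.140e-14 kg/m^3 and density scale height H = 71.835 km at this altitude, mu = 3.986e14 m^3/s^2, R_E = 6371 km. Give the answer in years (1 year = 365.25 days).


a = R_E + alt = 7045.7000 km = 7.0457e+06 m
da_rev = 2*pi*rho*a^2/BC = 2*pi*5.140e-14*(7.0457e+06)^2/139.5 = 0.114925678 m per revolution
N = H/da_rev = 71835.0000 m / 0.114925678 m = 625056.1343 revolutions
P = 2*pi*sqrt(a^3/mu) = 5885.6908 s
lifetime = N*P = 625056.1343 * 5885.6908 = 3.6788871e+09 s = 42579.7122 days
years = 42579.7122 / 365.25 = 116.5769 years

116.5769 years


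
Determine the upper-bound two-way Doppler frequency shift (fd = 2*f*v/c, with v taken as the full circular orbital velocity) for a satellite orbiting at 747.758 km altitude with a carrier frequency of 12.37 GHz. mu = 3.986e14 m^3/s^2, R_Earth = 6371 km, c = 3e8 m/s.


r = 7.118758e+06 m
v = sqrt(mu/r) = 7482.8413 m/s (worst-case radial velocity)
f = 12.37 GHz = 1.237e+10 Hz
fd = 2*f*v/c = 2*1.237e+10*7482.8413/3.0e+08
fd = 617084.9762 Hz

617084.9762 Hz


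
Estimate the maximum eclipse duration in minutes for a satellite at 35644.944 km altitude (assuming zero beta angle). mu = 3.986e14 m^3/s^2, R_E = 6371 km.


r = 42015.9440 km
T = 1428.5030 min
Eclipse fraction = arcsin(R_E/r)/pi = arcsin(6371.0000/42015.9440)/pi
= arcsin(0.1516329)/pi = 0.04845316
Eclipse duration = 0.04845316 * 1428.5030 = 69.2155 min

69.2155 minutes


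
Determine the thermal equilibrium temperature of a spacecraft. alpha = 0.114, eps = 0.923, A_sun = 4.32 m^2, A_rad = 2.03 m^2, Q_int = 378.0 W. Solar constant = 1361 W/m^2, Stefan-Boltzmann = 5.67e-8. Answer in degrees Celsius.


Numerator = alpha*S*A_sun + Q_int = 0.114*1361*4.32 + 378.0 = 1048.2653 W
Denominator = eps*sigma*A_rad = 0.923*5.67e-8*2.03 = 1.0623822e-07 W/K^4
T^4 = 9.8671199e+09 K^4
T = 315.1720 K = 42.0220 C

42.0220 degrees Celsius


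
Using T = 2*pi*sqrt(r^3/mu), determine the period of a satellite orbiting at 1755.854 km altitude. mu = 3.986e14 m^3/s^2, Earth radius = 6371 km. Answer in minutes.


r = 8126.8540 km = 8.126854e+06 m
T = 2*pi*sqrt(r^3/mu) = 2*pi*sqrt(5.3674422e+20 / 3.986e14)
T = 7291.1311 s = 121.5189 min

121.5189 minutes


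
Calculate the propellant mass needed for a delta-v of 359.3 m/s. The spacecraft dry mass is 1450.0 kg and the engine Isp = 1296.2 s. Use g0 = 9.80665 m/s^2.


ve = Isp * g0 = 1296.2 * 9.80665 = 12711.379730 m/s
mass ratio = exp(dv/ve) = exp(359.3/12711.379730) = 1.02866929
m_prop = m_dry * (mr - 1) = 1450.0 * (1.02866929 - 1)
m_prop = 41.5705 kg

41.5705 kg


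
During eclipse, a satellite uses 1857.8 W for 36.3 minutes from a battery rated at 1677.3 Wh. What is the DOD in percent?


E_used = P * t / 60 = 1857.8 * 36.3 / 60 = 1123.9690 Wh
DOD = E_used / E_total * 100 = 1123.9690 / 1677.3 * 100
DOD = 67.0106 %

67.0106 %


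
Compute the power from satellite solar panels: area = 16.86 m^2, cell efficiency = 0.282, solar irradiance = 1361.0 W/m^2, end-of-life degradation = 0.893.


P = area * eta * S * degradation
P = 16.86 * 0.282 * 1361.0 * 0.893
P = 5778.5152 W

5778.5152 W


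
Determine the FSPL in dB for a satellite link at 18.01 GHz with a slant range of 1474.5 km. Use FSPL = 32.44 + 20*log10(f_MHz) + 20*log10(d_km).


f = 18.01 GHz = 18010.0000 MHz
d = 1474.5 km
FSPL = 32.44 + 20*log10(18010.0000) + 20*log10(1474.5)
FSPL = 32.44 + 85.1103 + 63.3729
FSPL = 180.9232 dB

180.9232 dB


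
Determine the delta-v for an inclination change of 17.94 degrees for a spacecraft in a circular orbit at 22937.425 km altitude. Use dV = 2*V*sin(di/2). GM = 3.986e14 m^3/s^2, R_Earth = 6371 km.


r = 29308.4250 km = 2.9308425e+07 m
V = sqrt(mu/r) = 3687.8429 m/s
di = 17.94 deg = 0.3131121 rad
dV = 2*V*sin(di/2) = 2*3687.8429*sin(0.156556)
dV = 1149.9969 m/s = 1.1500 km/s

1.1500 km/s


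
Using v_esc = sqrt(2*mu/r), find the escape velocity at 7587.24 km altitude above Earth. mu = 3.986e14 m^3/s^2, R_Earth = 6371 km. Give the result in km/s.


r = 6371.0 + 7587.24 = 13958.2400 km = 1.395824e+07 m
v_esc = sqrt(2*mu/r) = sqrt(2*3.986e14 / 1.395824e+07)
v_esc = 7557.3287 m/s = 7.5573 km/s

7.5573 km/s


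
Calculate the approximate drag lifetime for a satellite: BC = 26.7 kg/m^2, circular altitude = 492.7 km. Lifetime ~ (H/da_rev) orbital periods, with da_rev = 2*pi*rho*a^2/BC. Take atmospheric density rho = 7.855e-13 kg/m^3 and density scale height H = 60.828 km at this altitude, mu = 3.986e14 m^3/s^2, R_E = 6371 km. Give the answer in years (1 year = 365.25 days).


a = R_E + alt = 6863.7000 km = 6.8637e+06 m
da_rev = 2*pi*rho*a^2/BC = 2*pi*7.855e-13*(6.8637e+06)^2/26.7 = 8.708260 m per revolution
N = H/da_rev = 60828.0000 m / 8.708260 m = 6985.0924 revolutions
P = 2*pi*sqrt(a^3/mu) = 5659.1168 s
lifetime = N*P = 6985.0924 * 5659.1168 = 3.9529454e+07 s = 457.5168 days
years = 457.5168 / 365.25 = 1.2526 years

1.2526 years


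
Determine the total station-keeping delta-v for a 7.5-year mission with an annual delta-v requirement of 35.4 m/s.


dV = rate * years = 35.4 * 7.5
dV = 265.5000 m/s

265.5000 m/s


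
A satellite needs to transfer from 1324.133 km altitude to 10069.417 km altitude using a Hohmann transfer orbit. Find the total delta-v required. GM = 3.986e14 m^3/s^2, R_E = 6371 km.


r1 = 7695.1330 km = 7.695133e+06 m
r2 = 16440.4170 km = 1.6440417e+07 m
dv1 = sqrt(mu/r1)*(sqrt(2*r2/(r1+r2)) - 1) = 1203.3158 m/s
dv2 = sqrt(mu/r2)*(1 - sqrt(2*r1/(r1+r2))) = 991.9958 m/s
total dv = |dv1| + |dv2| = 1203.3158 + 991.9958 = 2195.3116 m/s = 2.1953 km/s

2.1953 km/s


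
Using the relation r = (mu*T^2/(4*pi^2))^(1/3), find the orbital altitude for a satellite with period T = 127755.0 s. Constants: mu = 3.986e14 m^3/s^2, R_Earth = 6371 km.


T = 127755.0 s
r = (mu*T^2/(4*pi^2))^(1/3) = (3.986e14 * 127755.0^2 / (4*pi^2))^(1/3)
r = 5.4824893e+07 m = 54824.8927 km
alt = r - R_E = 54824.8927 - 6371 = 48453.8927 km

48453.8927 km


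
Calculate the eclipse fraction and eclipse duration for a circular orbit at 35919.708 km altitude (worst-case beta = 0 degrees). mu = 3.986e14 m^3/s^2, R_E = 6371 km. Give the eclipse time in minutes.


r = 42290.7080 km
T = 1442.5385 min
Eclipse fraction = arcsin(R_E/r)/pi = arcsin(6371.0000/42290.7080)/pi
= arcsin(0.1506477)/pi = 0.04813592
Eclipse duration = 0.04813592 * 1442.5385 = 69.4379 min

69.4379 minutes


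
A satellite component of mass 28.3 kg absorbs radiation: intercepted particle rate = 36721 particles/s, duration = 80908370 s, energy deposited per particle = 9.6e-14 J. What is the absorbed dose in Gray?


Total energy deposited = rate * time * E_per
  = 36721 * 80908370 * 9.6e-14 = 0.2852195 J
Dose = E_total / mass = 0.2852195 / 28.3
Dose = 0.01007843 Gy

0.0101 Gy


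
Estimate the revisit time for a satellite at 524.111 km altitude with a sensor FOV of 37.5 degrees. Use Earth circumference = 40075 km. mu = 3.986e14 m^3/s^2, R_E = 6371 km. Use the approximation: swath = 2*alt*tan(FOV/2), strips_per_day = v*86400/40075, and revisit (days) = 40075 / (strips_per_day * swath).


swath = 2*524.111*tan(0.3272492) = 355.8234 km
v = sqrt(mu/r) = 7603.2280 m/s = 7.6032 km/s
strips/day = v*86400/40075 = 7.6032*86400/40075 = 16.3922
coverage/day = strips * swath = 16.3922 * 355.8234 = 5832.7419 km
revisit = 40075 / 5832.7419 = 6.8707 days

6.8707 days


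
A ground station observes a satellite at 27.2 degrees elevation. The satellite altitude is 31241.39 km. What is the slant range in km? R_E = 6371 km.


h = 31241.39 km, el = 27.2 deg
d = -R_E*sin(el) + sqrt((R_E*sin(el))^2 + 2*R_E*h + h^2)
d = -6371.0000*sin(0.4747296) + sqrt((6371.0000*0.4570979)^2 + 2*6371.0000*31241.39 + 31241.39^2)
d = 34270.9298 km

34270.9298 km


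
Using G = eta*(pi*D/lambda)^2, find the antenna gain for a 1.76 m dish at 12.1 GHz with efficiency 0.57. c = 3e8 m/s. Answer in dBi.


lambda = c/f = 3e8 / 1.21e+10 = 0.02479339 m
G = eta*(pi*D/lambda)^2 = 0.57*(pi*1.76/0.02479339)^2
G = 28348.3749 (linear)
G = 10*log10(28348.3749) = 44.5253 dBi

44.5253 dBi


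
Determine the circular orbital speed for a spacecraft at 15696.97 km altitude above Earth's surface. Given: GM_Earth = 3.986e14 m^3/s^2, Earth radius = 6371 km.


r = R_E + alt = 6371.0 + 15696.97 = 22067.9700 km = 2.206797e+07 m
v = sqrt(mu/r) = sqrt(3.986e14 / 2.206797e+07) = 4249.9856 m/s = 4.2500 km/s

4.2500 km/s


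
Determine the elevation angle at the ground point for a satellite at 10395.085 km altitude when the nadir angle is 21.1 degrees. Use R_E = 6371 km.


r = R_E + alt = 16766.0850 km
Law of sines in the satellite / Earth-center / ground-point triangle:
  sin(nadir)/R_E = sin(90 + el)/r  =>  cos(el) = (r/R_E)*sin(nadir)
cos(el) = (16766.0850 / 6371.0000) * sin(21.1 deg) = 0.9473767
el = arccos(0.9473767) = 18.6702 deg
(Earth-central angle = 90 - nadir - el = 50.2298 deg)

18.6702 degrees
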